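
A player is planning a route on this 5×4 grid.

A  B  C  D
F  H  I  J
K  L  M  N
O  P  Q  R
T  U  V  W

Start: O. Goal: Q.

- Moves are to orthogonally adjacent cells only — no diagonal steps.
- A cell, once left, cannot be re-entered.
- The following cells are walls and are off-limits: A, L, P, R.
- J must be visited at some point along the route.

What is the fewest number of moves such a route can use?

Any route passes through J somewhere between O and Q. Summing Manhattan distances along the two legs (O → J → Q) gives a lower bound of 5 + 3 = 8 moves.
A route of 8 moves achieves this: O → K → F → H → I → J → N → M → Q.
Since 8 matches the lower bound, it is optimal.

8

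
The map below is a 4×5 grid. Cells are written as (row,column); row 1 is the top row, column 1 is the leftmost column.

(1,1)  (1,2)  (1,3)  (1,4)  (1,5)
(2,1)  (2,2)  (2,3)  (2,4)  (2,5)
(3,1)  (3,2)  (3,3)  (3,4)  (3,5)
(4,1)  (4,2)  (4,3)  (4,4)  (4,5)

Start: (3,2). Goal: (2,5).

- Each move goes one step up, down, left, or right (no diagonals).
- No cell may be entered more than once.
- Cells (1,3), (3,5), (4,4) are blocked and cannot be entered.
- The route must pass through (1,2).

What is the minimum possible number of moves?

8

Any route passes through (1,2) somewhere between (3,2) and (2,5). Summing Manhattan distances along the two legs ((3,2) → (1,2) → (2,5)) gives a lower bound of 2 + 4 = 6 moves.
The shortest route satisfying every rule uses 8 moves: (3,2) → (3,1) → (2,1) → (1,1) → (1,2) → (2,2) → (2,3) → (2,4) → (2,5).
The bound of 6 isn't tight here; checking systematically, no route of length 6 through 7 satisfies every constraint, so 8 is the minimum.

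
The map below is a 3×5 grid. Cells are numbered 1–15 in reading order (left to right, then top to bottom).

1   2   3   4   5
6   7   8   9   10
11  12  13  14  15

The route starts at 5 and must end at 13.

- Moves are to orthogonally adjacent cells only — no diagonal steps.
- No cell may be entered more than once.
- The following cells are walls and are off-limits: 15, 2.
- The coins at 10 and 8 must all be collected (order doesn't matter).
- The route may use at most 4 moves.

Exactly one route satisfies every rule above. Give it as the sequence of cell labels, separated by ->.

5 -> 10 -> 9 -> 8 -> 13

Any route must reach 10 and 8 and still end at 13 within 4 moves, so the order of the required stops is forced.
Route from 5: down 1 to 10, left 2 to 8, down 1 to 13 — 4 moves in all.
Check: all required cells visited; 4 ≤ 4 moves.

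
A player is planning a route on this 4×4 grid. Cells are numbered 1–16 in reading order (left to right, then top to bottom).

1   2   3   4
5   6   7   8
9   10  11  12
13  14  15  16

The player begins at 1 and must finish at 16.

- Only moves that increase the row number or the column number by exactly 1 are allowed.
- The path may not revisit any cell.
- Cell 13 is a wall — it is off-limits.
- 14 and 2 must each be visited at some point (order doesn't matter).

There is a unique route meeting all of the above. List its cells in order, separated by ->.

Moves only go right or down, so the column and row indices never decrease.
Route from 1: right 1 to 2, down 3 to 14, right 2 to 16 — 6 moves in all.
Check: all required cells visited.

1 -> 2 -> 6 -> 10 -> 14 -> 15 -> 16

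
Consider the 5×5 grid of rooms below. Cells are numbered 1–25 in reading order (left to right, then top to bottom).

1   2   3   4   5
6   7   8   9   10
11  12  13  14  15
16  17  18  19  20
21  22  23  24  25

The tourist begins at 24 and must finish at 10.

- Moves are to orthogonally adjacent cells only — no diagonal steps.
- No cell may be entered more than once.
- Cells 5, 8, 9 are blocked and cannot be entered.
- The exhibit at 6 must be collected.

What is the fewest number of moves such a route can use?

Any route passes through 6 somewhere between 24 and 10. Summing Manhattan distances along the two legs (24 → 6 → 10) gives a lower bound of 6 + 4 = 10 moves.
That bound ignores the blocked cells. Measuring each leg by the fewest moves that actually steer around them (24→6: 6; 6→10: 6) raises the lower bound to 12.
A route of 12 moves exists: 24 → 19 → 18 → 17 → 16 → 11 → 6 → 7 → 12 → 13 → 14 → 15 → 10.
Since 12 matches that lower bound, it is optimal.

12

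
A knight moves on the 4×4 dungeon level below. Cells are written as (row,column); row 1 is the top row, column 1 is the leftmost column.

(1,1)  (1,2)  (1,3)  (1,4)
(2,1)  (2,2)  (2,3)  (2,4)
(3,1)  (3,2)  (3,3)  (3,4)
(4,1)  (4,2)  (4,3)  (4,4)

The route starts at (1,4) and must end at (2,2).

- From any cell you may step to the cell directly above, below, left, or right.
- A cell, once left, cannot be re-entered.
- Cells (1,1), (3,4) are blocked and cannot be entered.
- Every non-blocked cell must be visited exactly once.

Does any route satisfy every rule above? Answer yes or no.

no

Cell (4,4) has only one open neighbour but is neither the start nor the goal, so a Hamiltonian route would have to both enter and leave it through the same neighbour — impossible without revisiting.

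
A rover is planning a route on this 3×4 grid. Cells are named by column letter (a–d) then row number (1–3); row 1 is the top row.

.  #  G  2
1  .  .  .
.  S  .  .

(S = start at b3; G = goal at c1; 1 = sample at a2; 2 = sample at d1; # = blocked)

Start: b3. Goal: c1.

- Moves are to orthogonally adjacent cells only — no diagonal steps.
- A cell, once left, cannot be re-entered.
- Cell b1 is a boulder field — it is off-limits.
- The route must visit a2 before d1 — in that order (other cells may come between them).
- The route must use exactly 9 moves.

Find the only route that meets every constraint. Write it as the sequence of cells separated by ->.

The waypoints must appear in the order a2, d1, with no cell reused.
Route from b3: left 1 to a3, up 1 to a2, right 2 to c2, down 1 to c3, right 1 to d3, up 2 to d1, left 1 to c1 — 9 moves in all.
Check: order respected (1 at step 2, 2 at step 8); 9 moves as required.

b3 -> a3 -> a2 -> b2 -> c2 -> c3 -> d3 -> d2 -> d1 -> c1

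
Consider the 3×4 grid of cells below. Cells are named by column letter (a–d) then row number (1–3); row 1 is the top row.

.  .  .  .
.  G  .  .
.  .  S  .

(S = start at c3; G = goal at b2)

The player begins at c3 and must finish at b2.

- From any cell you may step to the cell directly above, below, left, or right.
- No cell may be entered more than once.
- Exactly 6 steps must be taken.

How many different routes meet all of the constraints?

Need simple routes of exactly 6 moves from c3 to b2 (Manhattan distance 2, so 2 moves are spent on a detour and 2 undoing it).
Enumerating: c3 c2 c1 b1 a1 a2 b2 | c3 c2 d2 d1 c1 b1 b2 | c3 b3 a3 a2 a1 b1 b2 | c3 d3 d2 d1 c1 c2 b2 | c3 d3 d2 d1 c1 b1 b2 | c3 d3 d2 c2 c1 b1 b2.
That gives 6 routes.

6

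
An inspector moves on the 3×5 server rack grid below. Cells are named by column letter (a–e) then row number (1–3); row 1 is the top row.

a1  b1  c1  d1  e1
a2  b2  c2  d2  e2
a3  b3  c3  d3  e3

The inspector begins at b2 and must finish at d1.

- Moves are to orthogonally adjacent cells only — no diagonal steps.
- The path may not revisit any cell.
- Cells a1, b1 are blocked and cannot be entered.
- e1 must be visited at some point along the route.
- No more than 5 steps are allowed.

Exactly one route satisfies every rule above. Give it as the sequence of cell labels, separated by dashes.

The 5-move cap with required stops at e1 leaves no slack for detours.
Route from b2: right 3 to e2, up 1 to e1, left 1 to d1 — 5 moves in all.
Check: all required cells visited; 5 ≤ 5 moves.

b2 - c2 - d2 - e2 - e1 - d1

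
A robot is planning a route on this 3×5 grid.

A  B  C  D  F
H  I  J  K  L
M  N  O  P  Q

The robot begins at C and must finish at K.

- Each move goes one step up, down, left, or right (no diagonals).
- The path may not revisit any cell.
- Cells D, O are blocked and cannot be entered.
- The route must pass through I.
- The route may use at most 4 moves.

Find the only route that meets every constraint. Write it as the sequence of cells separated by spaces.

C B I J K

The budget equals the shortest possible length, so every move has to be on a shortest route through the required cells.
Route from C: left to B, down to I, 2× right (reaching K) — 4 moves in all.
Check: all required cells visited; 4 ≤ 4 moves.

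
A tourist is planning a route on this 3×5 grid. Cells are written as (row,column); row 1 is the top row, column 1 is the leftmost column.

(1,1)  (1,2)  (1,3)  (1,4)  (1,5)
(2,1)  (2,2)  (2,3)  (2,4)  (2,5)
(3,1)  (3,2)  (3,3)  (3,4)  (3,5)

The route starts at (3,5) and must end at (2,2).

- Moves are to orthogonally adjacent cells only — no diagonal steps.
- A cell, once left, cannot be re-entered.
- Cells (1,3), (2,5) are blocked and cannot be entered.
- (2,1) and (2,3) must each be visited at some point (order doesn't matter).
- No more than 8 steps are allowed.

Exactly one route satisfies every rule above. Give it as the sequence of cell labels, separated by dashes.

(3,5) - (3,4) - (2,4) - (2,3) - (3,3) - (3,2) - (3,1) - (2,1) - (2,2)

Any route must reach (2,1) and (2,3) and still end at (2,2) within 8 moves, so the order of the required stops is forced.
Route from (3,5): left 1 to (3,4), up 1 to (2,4), left 1 to (2,3), down 1 to (3,3), left 2 to (3,1), up 1 to (2,1), right 1 to (2,2) — 8 moves in all.
Check: all required cells visited; 8 ≤ 8 moves.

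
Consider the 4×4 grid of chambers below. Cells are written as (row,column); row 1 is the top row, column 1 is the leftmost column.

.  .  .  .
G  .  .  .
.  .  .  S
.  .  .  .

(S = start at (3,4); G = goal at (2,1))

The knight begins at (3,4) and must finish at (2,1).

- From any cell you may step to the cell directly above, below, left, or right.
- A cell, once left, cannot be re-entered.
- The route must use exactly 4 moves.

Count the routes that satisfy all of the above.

4

Need simple routes of exactly 4 moves from (3,4) to (2,1) (Manhattan distance 4, so 0 moves are spent on a detour and 0 undoing it).
Enumerating: (3,4) (2,4) (2,3) (2,2) (2,1) | (3,4) (3,3) (2,3) (2,2) (2,1) | (3,4) (3,3) (3,2) (2,2) (2,1) | (3,4) (3,3) (3,2) (3,1) (2,1).
That gives 4 routes.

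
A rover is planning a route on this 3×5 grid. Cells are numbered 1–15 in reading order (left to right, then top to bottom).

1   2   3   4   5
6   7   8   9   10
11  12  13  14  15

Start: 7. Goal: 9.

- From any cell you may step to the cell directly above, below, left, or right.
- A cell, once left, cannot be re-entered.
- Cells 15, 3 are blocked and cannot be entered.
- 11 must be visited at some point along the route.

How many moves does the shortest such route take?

6

Any route passes through 11 somewhere between 7 and 9. Summing Manhattan distances along the two legs (7 → 11 → 9) gives a lower bound of 2 + 4 = 6 moves.
A route of 6 moves achieves this: 7 → 6 → 11 → 12 → 13 → 8 → 9.
Since 6 matches the lower bound, it is optimal.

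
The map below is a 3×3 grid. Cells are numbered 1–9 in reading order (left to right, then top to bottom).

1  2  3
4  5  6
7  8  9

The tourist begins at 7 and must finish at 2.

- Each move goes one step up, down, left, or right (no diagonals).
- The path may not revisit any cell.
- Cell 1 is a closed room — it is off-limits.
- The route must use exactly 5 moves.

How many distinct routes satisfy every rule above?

Need simple routes of exactly 5 moves from 7 to 2 (Manhattan distance 3, so 1 moves are spent on a detour and 1 undoing it).
Enumerating: 7 4 5 6 3 2 | 7 8 5 6 3 2 | 7 8 9 6 3 2 | 7 8 9 6 5 2.
That gives 4 routes.

4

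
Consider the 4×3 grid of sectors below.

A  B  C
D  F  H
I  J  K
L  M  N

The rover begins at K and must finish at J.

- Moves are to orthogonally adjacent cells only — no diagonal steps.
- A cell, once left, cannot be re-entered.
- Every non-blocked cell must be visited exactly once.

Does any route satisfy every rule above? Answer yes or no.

yes

One route that works: K → N → M → L → I → D → A → B → C → H → F → J.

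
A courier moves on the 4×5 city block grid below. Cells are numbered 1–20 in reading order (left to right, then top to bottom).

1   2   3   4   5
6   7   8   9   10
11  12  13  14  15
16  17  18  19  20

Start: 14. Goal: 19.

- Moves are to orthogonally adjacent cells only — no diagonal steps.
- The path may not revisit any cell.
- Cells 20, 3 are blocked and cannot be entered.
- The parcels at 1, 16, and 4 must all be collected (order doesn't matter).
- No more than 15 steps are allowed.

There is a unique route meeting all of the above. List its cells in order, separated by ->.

Any route must reach 1, 16, and 4 and still end at 19 within 15 moves, so the order of the required stops is forced.
Route from 14: right 1 to 15, up 2 to 5, left 1 to 4, down 1 to 9, left 2 to 7, up 1 to 2, left 1 to 1, down 3 to 16, right 3 to 19 — 15 moves in all.
Check: all required cells visited; 15 ≤ 15 moves.

14 -> 15 -> 10 -> 5 -> 4 -> 9 -> 8 -> 7 -> 2 -> 1 -> 6 -> 11 -> 16 -> 17 -> 18 -> 19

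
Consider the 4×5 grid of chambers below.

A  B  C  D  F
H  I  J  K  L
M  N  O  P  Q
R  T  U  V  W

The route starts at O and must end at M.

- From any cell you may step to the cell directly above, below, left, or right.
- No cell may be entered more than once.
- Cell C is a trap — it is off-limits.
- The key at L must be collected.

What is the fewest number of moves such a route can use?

8

Any route passes through L somewhere between O and M. Summing Manhattan distances along the two legs (O → L → M) gives a lower bound of 3 + 5 = 8 moves.
A route of 8 moves achieves this: O → P → Q → L → K → J → I → N → M.
Since 8 matches the lower bound, it is optimal.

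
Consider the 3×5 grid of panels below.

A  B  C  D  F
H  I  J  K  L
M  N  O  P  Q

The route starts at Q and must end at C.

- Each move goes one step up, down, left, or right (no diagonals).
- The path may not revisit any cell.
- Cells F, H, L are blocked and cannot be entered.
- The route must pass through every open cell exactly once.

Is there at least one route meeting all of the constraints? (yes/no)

no

Cell A has only one open neighbour but is neither the start nor the goal, so a Hamiltonian route would have to both enter and leave it through the same neighbour — impossible without revisiting.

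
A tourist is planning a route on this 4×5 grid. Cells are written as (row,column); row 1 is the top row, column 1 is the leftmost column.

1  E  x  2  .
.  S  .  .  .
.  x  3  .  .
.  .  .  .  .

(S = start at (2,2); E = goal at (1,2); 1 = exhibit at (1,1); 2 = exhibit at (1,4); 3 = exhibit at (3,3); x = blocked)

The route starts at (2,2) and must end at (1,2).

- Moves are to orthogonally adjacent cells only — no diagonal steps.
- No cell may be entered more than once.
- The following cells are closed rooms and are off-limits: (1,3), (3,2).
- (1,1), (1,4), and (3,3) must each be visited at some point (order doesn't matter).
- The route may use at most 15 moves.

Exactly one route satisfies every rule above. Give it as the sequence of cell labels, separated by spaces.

(2,2) (2,3) (2,4) (1,4) (1,5) (2,5) (3,5) (3,4) (3,3) (4,3) (4,2) (4,1) (3,1) (2,1) (1,1) (1,2)

The 15-move cap with required stops at (1,1), (1,4), (3,3) leaves no slack for detours.
Route from (2,2): right 2 to (2,4), up 1 to (1,4), right 1 to (1,5), down 2 to (3,5), left 2 to (3,3), down 1 to (4,3), left 2 to (4,1), up 3 to (1,1), right 1 to (1,2) — 15 moves in all.
Check: all required cells visited; 15 ≤ 15 moves.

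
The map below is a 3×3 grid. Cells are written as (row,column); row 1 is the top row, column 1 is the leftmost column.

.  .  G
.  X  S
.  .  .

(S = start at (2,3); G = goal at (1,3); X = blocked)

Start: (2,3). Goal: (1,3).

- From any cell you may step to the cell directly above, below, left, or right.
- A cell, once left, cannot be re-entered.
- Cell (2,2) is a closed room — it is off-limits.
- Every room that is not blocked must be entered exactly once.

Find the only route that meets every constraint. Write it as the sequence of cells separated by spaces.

Need to visit all 8 open cells exactly once, starting at (2,3) and ending at (1,3).
Route from (2,3): down to (3,3), 2× left (reaching (3,1)), 2× up (reaching (1,1)), 2× right (reaching (1,3)) — 7 moves in all.
Check: all 8 open cells covered.

(2,3) (3,3) (3,2) (3,1) (2,1) (1,1) (1,2) (1,3)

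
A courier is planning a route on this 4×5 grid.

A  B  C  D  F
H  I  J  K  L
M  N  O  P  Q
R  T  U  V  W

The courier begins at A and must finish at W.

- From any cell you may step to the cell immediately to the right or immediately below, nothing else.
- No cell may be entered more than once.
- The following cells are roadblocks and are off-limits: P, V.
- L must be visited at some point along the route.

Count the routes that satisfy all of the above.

A right/down-only route from A to W makes exactly 3 down-moves and 4 right-moves in some order.
With no other constraints that would be C(7,3) = 35 routes.
Split at L and multiply the segment counts (each segment already excludes blocked cells): A→L: 5; L→W: 1; product = 5.
That gives 5 routes.

5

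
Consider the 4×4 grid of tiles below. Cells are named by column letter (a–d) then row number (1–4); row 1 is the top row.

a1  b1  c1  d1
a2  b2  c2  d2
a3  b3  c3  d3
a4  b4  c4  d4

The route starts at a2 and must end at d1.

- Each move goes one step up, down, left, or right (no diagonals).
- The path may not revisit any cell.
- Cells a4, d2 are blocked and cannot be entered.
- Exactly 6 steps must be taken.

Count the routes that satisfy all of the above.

Need simple routes of exactly 6 moves from a2 to d1 (Manhattan distance 4, so 1 moves are spent on a detour and 1 undoing it).
Enumerating: a2 a1 b1 b2 c2 c1 d1 | a2 a3 b3 b2 b1 c1 d1 | a2 a3 b3 b2 c2 c1 d1 | a2 a3 b3 c3 c2 c1 d1 | a2 b2 b3 c3 c2 c1 d1.
That gives 5 routes.

5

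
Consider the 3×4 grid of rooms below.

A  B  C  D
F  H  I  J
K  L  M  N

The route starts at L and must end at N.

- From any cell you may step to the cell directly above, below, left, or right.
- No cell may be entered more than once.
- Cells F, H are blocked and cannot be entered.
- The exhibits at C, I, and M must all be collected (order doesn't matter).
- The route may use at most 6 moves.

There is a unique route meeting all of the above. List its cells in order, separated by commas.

The budget equals the shortest possible length, so every move has to be on a shortest route through the required cells.
Route from L: right 1 to M, up 2 to C, right 1 to D, down 2 to N — 6 moves in all.
Check: all required cells visited; 6 ≤ 6 moves.

L, M, I, C, D, J, N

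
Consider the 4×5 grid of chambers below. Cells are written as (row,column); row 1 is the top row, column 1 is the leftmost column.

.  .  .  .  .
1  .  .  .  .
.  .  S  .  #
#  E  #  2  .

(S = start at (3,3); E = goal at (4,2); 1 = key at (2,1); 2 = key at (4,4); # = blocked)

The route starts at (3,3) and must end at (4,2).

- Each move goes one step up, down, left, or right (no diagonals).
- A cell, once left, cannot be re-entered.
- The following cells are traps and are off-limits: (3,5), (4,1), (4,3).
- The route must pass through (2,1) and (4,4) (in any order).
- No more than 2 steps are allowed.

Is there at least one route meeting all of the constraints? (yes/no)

Even ignoring the no-revisit rule, getting from (3,3) to (4,2), taking the cheapest ordering (3,3) → (4,4) → (2,1) → (4,2) needs at least 2 + 5 + 3 = 10 moves (Manhattan distance per leg), which exceeds the 2-move limit.

no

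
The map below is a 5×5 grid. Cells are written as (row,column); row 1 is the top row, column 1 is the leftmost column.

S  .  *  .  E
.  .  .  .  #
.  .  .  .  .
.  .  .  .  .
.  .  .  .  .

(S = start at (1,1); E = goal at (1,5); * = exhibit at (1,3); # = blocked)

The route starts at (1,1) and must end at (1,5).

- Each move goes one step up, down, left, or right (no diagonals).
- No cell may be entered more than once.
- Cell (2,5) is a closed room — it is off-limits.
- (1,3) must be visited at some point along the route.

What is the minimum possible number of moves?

Any route passes through (1,3) somewhere between (1,1) and (1,5). Summing Manhattan distances along the two legs ((1,1) → (1,3) → (1,5)) gives a lower bound of 2 + 2 = 4 moves.
A route of 4 moves achieves this: (1,1) → (1,2) → (1,3) → (1,4) → (1,5).
Since 4 matches the lower bound, it is optimal.

4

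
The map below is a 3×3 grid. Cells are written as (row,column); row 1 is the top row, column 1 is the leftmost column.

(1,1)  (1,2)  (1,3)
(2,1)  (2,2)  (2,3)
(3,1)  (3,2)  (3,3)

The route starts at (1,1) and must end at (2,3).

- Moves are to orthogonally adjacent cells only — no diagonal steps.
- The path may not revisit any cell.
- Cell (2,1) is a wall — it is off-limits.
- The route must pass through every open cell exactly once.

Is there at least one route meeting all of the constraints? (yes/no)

Cell (3,1) has only one open neighbour but is neither the start nor the goal, so a Hamiltonian route would have to both enter and leave it through the same neighbour — impossible without revisiting.

no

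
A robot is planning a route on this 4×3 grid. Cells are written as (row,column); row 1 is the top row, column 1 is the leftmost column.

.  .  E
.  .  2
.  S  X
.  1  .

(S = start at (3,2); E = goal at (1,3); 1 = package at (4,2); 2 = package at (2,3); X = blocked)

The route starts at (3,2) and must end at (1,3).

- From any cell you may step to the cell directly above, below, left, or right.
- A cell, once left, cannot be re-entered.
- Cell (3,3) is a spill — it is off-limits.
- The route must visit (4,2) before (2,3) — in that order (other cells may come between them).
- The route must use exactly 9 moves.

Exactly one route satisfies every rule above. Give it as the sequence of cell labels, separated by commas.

The waypoints must appear in the order (4,2), (2,3), with no cell reused.
Route from (3,2): down 1 to (4,2), left 1 to (4,1), up 3 to (1,1), right 1 to (1,2), down 1 to (2,2), right 1 to (2,3), up 1 to (1,3) — 9 moves in all.
Check: order respected (1 at step 1, 2 at step 8); 9 moves as required.

(3,2), (4,2), (4,1), (3,1), (2,1), (1,1), (1,2), (2,2), (2,3), (1,3)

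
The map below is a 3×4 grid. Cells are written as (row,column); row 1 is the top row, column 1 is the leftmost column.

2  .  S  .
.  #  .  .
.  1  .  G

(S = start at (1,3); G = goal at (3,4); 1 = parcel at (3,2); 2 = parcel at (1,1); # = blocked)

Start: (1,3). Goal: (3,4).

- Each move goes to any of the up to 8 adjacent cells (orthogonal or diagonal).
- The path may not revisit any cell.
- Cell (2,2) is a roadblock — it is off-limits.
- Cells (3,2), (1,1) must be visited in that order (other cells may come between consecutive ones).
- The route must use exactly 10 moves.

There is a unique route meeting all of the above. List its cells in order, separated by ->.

(1,3) -> (1,4) -> (2,4) -> (3,3) -> (3,2) -> (3,1) -> (2,1) -> (1,1) -> (1,2) -> (2,3) -> (3,4)

The waypoints must appear in the order (3,2), (1,1), with no cell reused.
Route from (1,3): right to (1,4), down to (2,4), down-left to (3,3), 2× left (reaching (3,1)), 2× up (reaching (1,1)), right to (1,2), 2× down-right (reaching (3,4)) — 10 moves in all.
Check: order respected (1 at step 4, 2 at step 7); 10 moves as required.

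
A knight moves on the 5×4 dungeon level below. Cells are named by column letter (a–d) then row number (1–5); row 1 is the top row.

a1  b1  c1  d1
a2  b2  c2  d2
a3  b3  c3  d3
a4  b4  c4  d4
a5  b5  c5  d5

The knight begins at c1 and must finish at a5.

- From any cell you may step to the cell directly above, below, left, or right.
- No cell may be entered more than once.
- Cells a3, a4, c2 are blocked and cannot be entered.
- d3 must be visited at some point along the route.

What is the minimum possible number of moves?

Any route passes through d3 somewhere between c1 and a5. Summing Manhattan distances along the two legs (c1 → d3 → a5) gives a lower bound of 3 + 5 = 8 moves.
A route of 8 moves achieves this: c1 → d1 → d2 → d3 → d4 → d5 → c5 → b5 → a5.
Since 8 matches the lower bound, it is optimal.

8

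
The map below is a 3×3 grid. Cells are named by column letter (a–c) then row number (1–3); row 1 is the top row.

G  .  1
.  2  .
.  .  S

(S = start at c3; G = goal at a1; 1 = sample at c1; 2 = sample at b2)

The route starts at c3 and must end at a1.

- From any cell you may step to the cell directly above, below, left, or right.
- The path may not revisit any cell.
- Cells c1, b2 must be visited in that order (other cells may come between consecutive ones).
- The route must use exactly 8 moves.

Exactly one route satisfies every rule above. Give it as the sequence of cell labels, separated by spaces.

The waypoints must appear in the order c1, b2, with no cell reused.
Route from c3: 2× up (reaching c1), left to b1, 2× down (reaching b3), left to a3, 2× up (reaching a1) — 8 moves in all.
Check: order respected (1 at step 2, 2 at step 4); 8 moves as required.

c3 c2 c1 b1 b2 b3 a3 a2 a1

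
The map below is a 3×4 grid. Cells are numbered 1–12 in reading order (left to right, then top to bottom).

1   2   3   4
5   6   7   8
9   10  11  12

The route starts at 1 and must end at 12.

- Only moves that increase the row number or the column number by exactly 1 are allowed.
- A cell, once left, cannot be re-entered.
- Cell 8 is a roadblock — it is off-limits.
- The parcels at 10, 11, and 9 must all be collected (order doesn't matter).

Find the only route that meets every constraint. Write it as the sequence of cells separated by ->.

Moves only go right or down, so the column and row indices never decrease.
Route from 1: 2× down (reaching 9), 3× right (reaching 12) — 5 moves in all.
Check: all required cells visited.

1 -> 5 -> 9 -> 10 -> 11 -> 12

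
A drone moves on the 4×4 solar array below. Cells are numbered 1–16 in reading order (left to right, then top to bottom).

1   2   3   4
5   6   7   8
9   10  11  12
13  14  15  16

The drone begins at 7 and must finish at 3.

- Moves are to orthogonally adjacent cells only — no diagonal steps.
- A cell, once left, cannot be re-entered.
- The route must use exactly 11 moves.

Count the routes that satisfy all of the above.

35

Need simple routes of exactly 11 moves from 7 to 3 (Manhattan distance 1, so 5 moves are spent on a detour and 5 undoing it).
Branch systematically from the start, pruning whenever the remaining move budget drops below the Manhattan distance to 3 or differs from it in parity. Grouping the completions by first move — via 11: 8; via 6: 10; via 8: 17 (no valid completion starts via 3) — and summing: 8 + 10 + 17 = 35.
That gives 35 routes.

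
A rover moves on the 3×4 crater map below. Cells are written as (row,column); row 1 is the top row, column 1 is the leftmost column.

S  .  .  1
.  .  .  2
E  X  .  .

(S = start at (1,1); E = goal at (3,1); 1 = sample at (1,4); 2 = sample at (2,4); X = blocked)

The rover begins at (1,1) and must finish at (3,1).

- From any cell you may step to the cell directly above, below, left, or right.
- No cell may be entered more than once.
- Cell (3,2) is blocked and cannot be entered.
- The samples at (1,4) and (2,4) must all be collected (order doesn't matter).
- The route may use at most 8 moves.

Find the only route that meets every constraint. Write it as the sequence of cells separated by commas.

(1,1), (1,2), (1,3), (1,4), (2,4), (2,3), (2,2), (2,1), (3,1)

The budget equals the shortest possible length, so every move has to be on a shortest route through the required cells.
Route from (1,1): 3× right (reaching (1,4)), down to (2,4), 3× left (reaching (2,1)), down to (3,1) — 8 moves in all.
Check: all required cells visited; 8 ≤ 8 moves.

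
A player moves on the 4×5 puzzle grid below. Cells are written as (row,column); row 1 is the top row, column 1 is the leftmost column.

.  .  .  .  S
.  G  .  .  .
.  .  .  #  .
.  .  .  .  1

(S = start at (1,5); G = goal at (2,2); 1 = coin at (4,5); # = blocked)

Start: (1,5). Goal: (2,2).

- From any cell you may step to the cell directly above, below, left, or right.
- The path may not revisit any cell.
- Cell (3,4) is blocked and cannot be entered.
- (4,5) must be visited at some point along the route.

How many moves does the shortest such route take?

8

Any route passes through (4,5) somewhere between (1,5) and (2,2). Summing Manhattan distances along the two legs ((1,5) → (4,5) → (2,2)) gives a lower bound of 3 + 5 = 8 moves.
A route of 8 moves achieves this: (1,5) → (2,5) → (3,5) → (4,5) → (4,4) → (4,3) → (3,3) → (2,3) → (2,2).
Since 8 matches the lower bound, it is optimal.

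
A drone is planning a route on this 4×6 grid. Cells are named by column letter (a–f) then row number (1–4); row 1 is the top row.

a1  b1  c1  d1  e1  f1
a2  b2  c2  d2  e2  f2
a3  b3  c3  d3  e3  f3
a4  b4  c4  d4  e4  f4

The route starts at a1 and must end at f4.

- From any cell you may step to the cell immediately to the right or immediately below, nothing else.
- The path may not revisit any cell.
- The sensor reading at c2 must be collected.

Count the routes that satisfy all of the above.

30

A right/down-only route from a1 to f4 makes exactly 3 down-moves and 5 right-moves in some order.
With no other constraints that would be C(8,3) = 56 routes.
Split at c2 and multiply the segment counts: a1→c2: 3; c2→f4: 10; product = 30.
That gives 30 routes.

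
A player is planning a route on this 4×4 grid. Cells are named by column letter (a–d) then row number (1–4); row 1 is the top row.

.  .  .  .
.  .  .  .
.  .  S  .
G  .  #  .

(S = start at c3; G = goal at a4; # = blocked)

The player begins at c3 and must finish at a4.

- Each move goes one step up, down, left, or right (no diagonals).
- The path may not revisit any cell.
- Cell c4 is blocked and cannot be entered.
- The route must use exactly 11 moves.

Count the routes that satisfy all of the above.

16

Need simple routes of exactly 11 moves from c3 to a4 (Manhattan distance 3, so 4 moves are spent on a detour and 4 undoing it).
Branch systematically from the start, pruning whenever the remaining move budget drops below the Manhattan distance to a4 or differs from it in parity. Grouping the completions by first move — via c2: 4; via b3: 1; via d3: 11 — and summing: 4 + 1 + 11 = 16.
That gives 16 routes.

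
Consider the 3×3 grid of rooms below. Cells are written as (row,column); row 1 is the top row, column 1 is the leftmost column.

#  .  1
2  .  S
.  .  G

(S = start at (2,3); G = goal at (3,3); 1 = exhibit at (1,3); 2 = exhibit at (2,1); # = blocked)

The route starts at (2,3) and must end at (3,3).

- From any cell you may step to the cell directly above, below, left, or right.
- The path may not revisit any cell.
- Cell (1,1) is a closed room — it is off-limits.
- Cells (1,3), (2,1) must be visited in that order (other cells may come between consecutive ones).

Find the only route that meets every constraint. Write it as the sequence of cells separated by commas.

(2,3), (1,3), (1,2), (2,2), (2,1), (3,1), (3,2), (3,3)

The waypoints must appear in the order (1,3), (2,1), with no cell reused.
Route from (2,3): up 1 to (1,3), left 1 to (1,2), down 1 to (2,2), left 1 to (2,1), down 1 to (3,1), right 2 to (3,3) — 7 moves in all.
Check: order respected (1 at step 1, 2 at step 4).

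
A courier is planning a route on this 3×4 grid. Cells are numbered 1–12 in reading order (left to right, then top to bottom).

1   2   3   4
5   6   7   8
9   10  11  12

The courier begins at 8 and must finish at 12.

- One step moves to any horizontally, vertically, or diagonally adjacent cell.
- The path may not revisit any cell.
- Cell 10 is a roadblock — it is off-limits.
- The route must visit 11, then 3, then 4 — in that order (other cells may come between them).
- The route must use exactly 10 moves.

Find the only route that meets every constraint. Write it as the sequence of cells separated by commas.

The waypoints must appear in the order 11, 3, 4, with no cell reused.
Route from 8: down-left to 11, up-left to 6, down-left to 9, 2× up (reaching 1), 3× right (reaching 4), down-left to 7, down-right to 12 — 10 moves in all.
Check: order respected (11 at step 1, 3 at step 7, 4 at step 8); 10 moves as required.

8, 11, 6, 9, 5, 1, 2, 3, 4, 7, 12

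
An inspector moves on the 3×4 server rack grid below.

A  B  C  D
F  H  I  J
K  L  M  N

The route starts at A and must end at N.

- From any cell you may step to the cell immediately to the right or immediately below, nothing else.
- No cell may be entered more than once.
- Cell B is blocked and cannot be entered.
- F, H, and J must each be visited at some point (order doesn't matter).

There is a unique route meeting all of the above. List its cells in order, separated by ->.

Moves only go right or down, so the column and row indices never decrease.
Route from A: down 1 to F, right 3 to J, down 1 to N — 5 moves in all.
Check: all required cells visited.

A -> F -> H -> I -> J -> N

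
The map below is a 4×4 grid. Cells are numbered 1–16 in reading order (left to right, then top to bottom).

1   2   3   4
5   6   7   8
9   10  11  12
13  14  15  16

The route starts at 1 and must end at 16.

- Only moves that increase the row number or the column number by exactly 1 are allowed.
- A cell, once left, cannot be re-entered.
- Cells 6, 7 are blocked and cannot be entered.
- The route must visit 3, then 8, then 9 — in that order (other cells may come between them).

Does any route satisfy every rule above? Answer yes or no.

no

9 lies to the left of 8, so going from 8 to 9 would need a leftward move — but moves only go right/down, so 8 cannot be visited before 9.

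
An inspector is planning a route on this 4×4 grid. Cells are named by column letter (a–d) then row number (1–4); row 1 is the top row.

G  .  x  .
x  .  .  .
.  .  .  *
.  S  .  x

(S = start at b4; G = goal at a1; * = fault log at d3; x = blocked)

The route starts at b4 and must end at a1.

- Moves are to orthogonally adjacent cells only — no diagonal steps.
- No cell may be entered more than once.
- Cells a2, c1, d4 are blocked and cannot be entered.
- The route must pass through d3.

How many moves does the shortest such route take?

Any route passes through d3 somewhere between b4 and a1. Summing Manhattan distances along the two legs (b4 → d3 → a1) gives a lower bound of 3 + 5 = 8 moves.
A route of 8 moves achieves this: b4 → b3 → c3 → d3 → d2 → c2 → b2 → b1 → a1.
Since 8 matches the lower bound, it is optimal.

8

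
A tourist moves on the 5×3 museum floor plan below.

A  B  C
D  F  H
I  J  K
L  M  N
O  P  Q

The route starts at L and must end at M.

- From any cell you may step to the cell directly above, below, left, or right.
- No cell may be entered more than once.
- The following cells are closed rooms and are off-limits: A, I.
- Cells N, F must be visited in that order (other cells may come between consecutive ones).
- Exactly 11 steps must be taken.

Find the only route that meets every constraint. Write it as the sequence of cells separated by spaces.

The waypoints must appear in the order N, F, with no cell reused.
Route from L: down to O, 2× right (reaching Q), 4× up (reaching C), left to B, 3× down (reaching M) — 11 moves in all.
Check: order respected (N at step 4, F at step 9); 11 moves as required.

L O P Q N K H C B F J M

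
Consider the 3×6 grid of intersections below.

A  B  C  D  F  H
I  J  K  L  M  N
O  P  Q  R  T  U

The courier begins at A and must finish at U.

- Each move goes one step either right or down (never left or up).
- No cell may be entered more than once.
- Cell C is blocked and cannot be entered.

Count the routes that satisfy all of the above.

A right/down-only route from A to U makes exactly 2 down-moves and 5 right-moves in some order.
With no other constraints that would be C(7,2) = 21 routes.
Subtract routes through each blocked cell (inclusion–exclusion for overlaps): − through C: 10 → 11.
That gives 11 routes.

11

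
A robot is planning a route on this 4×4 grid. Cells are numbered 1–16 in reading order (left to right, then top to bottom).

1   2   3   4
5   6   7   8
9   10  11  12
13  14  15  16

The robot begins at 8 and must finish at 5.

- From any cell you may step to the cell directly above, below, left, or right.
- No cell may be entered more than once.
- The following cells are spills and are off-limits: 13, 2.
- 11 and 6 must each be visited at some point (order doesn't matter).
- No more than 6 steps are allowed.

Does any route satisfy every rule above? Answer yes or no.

yes

One route that works: 8 → 12 → 11 → 7 → 6 → 5.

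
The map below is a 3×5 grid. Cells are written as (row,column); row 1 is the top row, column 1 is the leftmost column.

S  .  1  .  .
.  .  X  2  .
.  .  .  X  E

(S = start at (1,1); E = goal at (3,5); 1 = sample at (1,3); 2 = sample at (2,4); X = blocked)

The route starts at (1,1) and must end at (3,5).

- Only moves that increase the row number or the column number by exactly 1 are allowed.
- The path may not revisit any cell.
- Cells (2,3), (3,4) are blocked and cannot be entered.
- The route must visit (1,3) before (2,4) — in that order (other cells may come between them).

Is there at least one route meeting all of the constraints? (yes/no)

yes

One route that works: (1,1) → (1,2) → (1,3) → (1,4) → (2,4) → (2,5) → (3,5).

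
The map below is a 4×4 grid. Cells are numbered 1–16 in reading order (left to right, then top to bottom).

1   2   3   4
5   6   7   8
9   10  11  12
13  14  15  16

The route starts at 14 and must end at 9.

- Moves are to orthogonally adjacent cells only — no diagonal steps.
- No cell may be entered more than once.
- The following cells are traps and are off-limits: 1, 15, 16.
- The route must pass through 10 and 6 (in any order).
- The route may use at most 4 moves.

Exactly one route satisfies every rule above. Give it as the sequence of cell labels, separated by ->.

The 4-move cap with required stops at 10, 6 leaves no slack for detours.
Route from 14: up 2 to 6, left 1 to 5, down 1 to 9 — 4 moves in all.
Check: all required cells visited; 4 ≤ 4 moves.

14 -> 10 -> 6 -> 5 -> 9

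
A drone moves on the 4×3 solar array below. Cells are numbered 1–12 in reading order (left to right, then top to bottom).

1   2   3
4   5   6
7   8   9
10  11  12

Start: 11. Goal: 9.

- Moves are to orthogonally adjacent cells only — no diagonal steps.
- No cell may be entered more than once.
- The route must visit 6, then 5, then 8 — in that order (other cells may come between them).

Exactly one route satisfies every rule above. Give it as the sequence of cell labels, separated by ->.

11 -> 10 -> 7 -> 4 -> 1 -> 2 -> 3 -> 6 -> 5 -> 8 -> 9

The waypoints must appear in the order 6, 5, 8, with no cell reused.
Route from 11: left 1 to 10, up 3 to 1, right 2 to 3, down 1 to 6, left 1 to 5, down 1 to 8, right 1 to 9 — 10 moves in all.
Check: order respected (6 at step 7, 5 at step 8, 8 at step 9).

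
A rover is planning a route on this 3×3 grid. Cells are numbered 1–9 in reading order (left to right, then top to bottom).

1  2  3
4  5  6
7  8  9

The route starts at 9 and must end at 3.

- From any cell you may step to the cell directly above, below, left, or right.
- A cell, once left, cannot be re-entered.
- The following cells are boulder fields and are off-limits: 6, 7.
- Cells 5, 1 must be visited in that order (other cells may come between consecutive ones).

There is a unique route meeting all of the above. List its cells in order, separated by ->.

9 -> 8 -> 5 -> 4 -> 1 -> 2 -> 3

The waypoints must appear in the order 5, 1, with no cell reused.
Route from 9: left 1 to 8, up 1 to 5, left 1 to 4, up 1 to 1, right 2 to 3 — 6 moves in all.
Check: order respected (5 at step 2, 1 at step 4).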